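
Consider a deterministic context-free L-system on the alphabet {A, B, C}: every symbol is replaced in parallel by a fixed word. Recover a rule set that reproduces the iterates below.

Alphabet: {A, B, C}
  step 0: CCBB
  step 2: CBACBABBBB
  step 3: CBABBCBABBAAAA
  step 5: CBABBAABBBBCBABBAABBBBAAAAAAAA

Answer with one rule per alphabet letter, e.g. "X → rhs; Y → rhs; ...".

A->BB, B->A, C->CB

  step 2 ⇒ step 3: CBACBABBBB ⇒ CB·A·BB·CB·A·BB·A·A·A·A
    A ↦ BB
    B ↦ A
    C ↦ CB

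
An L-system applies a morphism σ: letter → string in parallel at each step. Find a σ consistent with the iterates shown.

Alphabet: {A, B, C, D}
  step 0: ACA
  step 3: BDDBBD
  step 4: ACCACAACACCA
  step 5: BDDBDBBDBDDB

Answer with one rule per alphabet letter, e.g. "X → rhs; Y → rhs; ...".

  step 4 ⇒ step 5: ACCACAACACCA ⇒ B·D·D·B·D·B·B·D·B·D·D·B
    A ↦ B
    C ↦ D
  step 3 ⇒ step 4: BDDBBD ⇒ AC·CA·CA·AC·AC·CA
    B ↦ AC
  step 3 ⇒ step 4: BDDBBD ⇒ AC·CA·CA·AC·AC·CA
    D ↦ CA

A->B, B->AC, C->D, D->CA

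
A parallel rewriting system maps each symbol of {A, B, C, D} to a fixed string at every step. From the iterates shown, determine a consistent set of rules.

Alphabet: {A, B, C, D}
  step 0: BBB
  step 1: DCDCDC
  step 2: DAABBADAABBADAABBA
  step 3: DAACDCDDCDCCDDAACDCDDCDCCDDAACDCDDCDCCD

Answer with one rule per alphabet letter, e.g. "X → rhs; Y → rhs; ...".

A->CD, B->DC, C->BBA, D->DAA

  step 2 ⇒ step 3: DAABBADAABBADAABBA ⇒ DAA·CD·CD·DC·DC·CD·DAA·CD·CD·DC·DC·CD·DAA·CD·CD·DC·DC·CD
    A ↦ CD
    B ↦ DC
    D ↦ DAA
  step 1 ⇒ step 2: DCDCDC ⇒ DAA·BBA·DAA·BBA·DAA·BBA
    C ↦ BBA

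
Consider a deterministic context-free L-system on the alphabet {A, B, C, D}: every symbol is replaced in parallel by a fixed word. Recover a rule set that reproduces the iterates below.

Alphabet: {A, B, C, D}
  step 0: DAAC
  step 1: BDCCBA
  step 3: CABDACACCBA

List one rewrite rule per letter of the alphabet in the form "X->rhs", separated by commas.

  step 0 ⇒ step 1: DAAC ⇒ BD·C·C·BA
    A ↦ C
    C ↦ BA
    D ↦ BD
    B ↦ A  (constrained at step 1)

A->C, B->A, C->BA, D->BD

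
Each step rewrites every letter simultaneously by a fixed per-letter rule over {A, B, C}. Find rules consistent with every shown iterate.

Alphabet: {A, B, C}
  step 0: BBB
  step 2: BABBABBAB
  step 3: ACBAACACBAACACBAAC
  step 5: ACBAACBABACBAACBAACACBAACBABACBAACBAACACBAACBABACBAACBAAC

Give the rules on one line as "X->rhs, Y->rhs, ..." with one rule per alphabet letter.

A->BA, B->AC, C->B

  step 2 ⇒ step 3: BABBABBAB ⇒ AC·BA·AC·AC·BA·AC·AC·BA·AC
    A ↦ BA
    B ↦ AC
    C ↦ B  (constrained at step 3)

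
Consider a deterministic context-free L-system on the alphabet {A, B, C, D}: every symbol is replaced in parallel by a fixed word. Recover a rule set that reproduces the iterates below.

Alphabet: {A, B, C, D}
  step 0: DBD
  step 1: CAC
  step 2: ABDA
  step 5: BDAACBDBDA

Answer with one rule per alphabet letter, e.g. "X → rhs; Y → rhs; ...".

A->BD, B->A, C->A, D->C

  step 1 ⇒ step 2: CAC ⇒ A·BD·A
    A ↦ BD
    C ↦ A
  step 0 ⇒ step 1: DBD ⇒ C·A·C
    B ↦ A
  step 0 ⇒ step 1: DBD ⇒ C·A·C
    D ↦ C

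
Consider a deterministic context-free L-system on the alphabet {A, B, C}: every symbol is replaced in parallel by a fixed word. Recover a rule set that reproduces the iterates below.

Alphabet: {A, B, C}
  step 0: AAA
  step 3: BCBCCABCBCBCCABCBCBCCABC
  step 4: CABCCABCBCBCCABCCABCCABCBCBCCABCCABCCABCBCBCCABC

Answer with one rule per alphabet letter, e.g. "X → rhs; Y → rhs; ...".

  step 3 ⇒ step 4: BCBCCABCBCBCCABCBCBCCABC ⇒ CA·BC·CA·BC·BC·BC·CA·BC·CA·BC·CA·BC·BC·BC·CA·BC·CA·BC·CA·BC·BC·BC·CA·BC
    A ↦ BC
    B ↦ CA
    C ↦ BC

A->BC, B->CA, C->BC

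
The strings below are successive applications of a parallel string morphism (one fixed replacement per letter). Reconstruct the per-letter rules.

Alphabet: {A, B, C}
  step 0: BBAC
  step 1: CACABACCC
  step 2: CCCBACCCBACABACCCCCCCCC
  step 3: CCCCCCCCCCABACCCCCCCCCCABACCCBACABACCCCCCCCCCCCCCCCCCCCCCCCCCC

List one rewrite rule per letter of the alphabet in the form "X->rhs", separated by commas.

A->BA, B->CA, C->CCC

  step 2 ⇒ step 3: CCCBACCCBACABACCCCCCCCC ⇒ CCC·CCC·CCC·CA·BA·CCC·CCC·CCC·CA·BA·CCC·BA·CA·BA·CCC·CCC·CCC·CCC·CCC·CCC·CCC·CCC·CCC
    A ↦ BA
    B ↦ CA
    C ↦ CCC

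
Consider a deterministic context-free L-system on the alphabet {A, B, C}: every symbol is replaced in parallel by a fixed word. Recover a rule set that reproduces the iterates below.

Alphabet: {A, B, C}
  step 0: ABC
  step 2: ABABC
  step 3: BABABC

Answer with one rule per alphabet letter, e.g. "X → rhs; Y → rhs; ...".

  step 2 ⇒ step 3: ABABC ⇒ B·A·B·A·BC
    A ↦ B
    B ↦ A
    C ↦ BC

A->B, B->A, C->BC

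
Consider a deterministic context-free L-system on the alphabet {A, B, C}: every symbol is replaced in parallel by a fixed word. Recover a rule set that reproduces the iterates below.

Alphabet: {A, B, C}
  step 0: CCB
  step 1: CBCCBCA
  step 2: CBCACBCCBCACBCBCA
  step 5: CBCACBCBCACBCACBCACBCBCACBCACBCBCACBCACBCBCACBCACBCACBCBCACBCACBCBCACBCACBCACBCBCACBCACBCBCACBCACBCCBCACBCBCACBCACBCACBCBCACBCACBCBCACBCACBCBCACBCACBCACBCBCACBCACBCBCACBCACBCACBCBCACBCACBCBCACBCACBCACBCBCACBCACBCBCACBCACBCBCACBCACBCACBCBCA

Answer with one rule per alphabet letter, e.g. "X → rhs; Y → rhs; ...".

A->BCA, B->A, C->CBC

  step 1 ⇒ step 2: CBCCBCA ⇒ CBC·A·CBC·CBC·A·CBC·BCA
    A ↦ BCA
    B ↦ A
    C ↦ CBC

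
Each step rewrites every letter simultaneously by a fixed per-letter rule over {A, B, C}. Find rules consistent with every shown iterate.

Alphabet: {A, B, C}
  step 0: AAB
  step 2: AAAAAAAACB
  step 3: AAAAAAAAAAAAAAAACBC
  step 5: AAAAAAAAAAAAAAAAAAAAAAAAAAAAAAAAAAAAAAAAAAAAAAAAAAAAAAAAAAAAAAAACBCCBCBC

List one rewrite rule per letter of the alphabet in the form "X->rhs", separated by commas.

A->AA, B->C, C->CB

  step 2 ⇒ step 3: AAAAAAAACB ⇒ AA·AA·AA·AA·AA·AA·AA·AA·CB·C
    A ↦ AA
    B ↦ C
    C ↦ CB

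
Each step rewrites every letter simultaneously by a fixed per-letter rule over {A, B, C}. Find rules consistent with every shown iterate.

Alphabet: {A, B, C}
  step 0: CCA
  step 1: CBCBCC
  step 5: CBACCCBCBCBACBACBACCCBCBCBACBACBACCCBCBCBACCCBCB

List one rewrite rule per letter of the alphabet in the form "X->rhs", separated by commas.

  step 0 ⇒ step 1: CCA ⇒ CB·CB·CC
    A ↦ CC
    C ↦ CB
    B ↦ A  (constrained at step 1)

A->CC, B->A, C->CB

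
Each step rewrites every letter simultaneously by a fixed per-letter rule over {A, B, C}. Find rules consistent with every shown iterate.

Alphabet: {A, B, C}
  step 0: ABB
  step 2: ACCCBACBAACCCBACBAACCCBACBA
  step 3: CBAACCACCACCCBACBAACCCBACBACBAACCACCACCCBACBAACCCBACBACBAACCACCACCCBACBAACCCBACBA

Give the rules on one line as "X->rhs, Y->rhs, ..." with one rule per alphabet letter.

A->CBA, B->CBA, C->ACC

  step 2 ⇒ step 3: ACCCBACBAACCCBACBAACCCBACBA ⇒ CBA·ACC·ACC·ACC·CBA·CBA·ACC·CBA·CBA·CBA·ACC·ACC·ACC·CBA·CBA·ACC·CBA·CBA·CBA·ACC·ACC·ACC·CBA·CBA·ACC·CBA·CBA
    A ↦ CBA
    B ↦ CBA
    C ↦ ACC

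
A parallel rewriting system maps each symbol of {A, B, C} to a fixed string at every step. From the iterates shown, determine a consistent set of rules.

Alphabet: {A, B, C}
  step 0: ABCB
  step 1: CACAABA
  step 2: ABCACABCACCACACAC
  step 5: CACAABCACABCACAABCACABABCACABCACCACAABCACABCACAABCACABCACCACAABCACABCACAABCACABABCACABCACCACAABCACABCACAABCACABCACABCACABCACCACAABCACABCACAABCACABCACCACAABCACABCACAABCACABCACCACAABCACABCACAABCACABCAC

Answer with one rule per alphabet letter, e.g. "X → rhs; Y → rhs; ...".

A->CAC, B->A, C->AB

  step 1 ⇒ step 2: CACAABA ⇒ AB·CAC·AB·CAC·CAC·A·CAC
    A ↦ CAC
    B ↦ A
    C ↦ AB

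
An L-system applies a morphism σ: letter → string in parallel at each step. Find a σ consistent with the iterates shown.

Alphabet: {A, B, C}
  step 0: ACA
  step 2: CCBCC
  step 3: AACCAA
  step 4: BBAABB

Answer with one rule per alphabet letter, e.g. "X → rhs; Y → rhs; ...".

  step 3 ⇒ step 4: AACCAA ⇒ B·B·A·A·B·B
    A ↦ B
    C ↦ A
  step 2 ⇒ step 3: CCBCC ⇒ A·A·CC·A·A
    B ↦ CC

A->B, B->CC, C->A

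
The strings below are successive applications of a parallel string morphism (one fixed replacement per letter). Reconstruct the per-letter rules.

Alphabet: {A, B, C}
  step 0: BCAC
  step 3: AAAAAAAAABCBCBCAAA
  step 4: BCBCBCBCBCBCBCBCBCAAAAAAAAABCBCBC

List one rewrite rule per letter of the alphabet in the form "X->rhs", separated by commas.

  step 3 ⇒ step 4: AAAAAAAAABCBCBCAAA ⇒ BC·BC·BC·BC·BC·BC·BC·BC·BC·AA·A·AA·A·AA·A·BC·BC·BC
    A ↦ BC
    B ↦ AA
    C ↦ A

A->BC, B->AA, C->A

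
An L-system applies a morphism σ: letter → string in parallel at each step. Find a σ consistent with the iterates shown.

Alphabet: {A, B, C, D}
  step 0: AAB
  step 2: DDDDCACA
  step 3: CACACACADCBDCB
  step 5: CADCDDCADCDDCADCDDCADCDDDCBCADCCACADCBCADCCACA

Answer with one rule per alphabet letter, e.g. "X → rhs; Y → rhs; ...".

A->B, B->DD, C->DC, D->CA

  step 2 ⇒ step 3: DDDDCACA ⇒ CA·CA·CA·CA·DC·B·DC·B
    A ↦ B
    C ↦ DC
    D ↦ CA
    B ↦ DD  (constrained at step 0)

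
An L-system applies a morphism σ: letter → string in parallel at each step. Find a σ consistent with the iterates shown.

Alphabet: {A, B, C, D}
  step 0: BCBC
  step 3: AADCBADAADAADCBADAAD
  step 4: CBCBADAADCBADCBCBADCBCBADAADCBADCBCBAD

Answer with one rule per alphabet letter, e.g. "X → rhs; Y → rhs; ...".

A->CB, B->AD, C->A, D->AD

  step 3 ⇒ step 4: AADCBADAADAADCBADAAD ⇒ CB·CB·AD·A·AD·CB·AD·CB·CB·AD·CB·CB·AD·A·AD·CB·AD·CB·CB·AD
    A ↦ CB
    B ↦ AD
    C ↦ A
    D ↦ AD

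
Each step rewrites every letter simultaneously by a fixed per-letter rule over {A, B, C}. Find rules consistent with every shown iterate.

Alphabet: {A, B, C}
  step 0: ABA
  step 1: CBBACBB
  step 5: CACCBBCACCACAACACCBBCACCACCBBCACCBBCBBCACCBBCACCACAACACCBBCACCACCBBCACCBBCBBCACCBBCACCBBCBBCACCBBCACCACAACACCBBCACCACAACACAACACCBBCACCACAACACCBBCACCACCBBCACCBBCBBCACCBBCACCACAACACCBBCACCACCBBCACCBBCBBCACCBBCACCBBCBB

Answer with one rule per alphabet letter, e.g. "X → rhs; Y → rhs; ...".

  step 0 ⇒ step 1: ABA ⇒ CBB·A·CBB
    A ↦ CBB
    B ↦ A
    C ↦ CAC  (constrained at step 1)

A->CBB, B->A, C->CAC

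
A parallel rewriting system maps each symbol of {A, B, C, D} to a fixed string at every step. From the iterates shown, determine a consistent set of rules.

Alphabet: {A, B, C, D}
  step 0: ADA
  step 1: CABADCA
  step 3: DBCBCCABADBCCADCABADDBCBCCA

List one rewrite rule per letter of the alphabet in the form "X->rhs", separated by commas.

  step 0 ⇒ step 1: ADA ⇒ CA·BAD·CA
    A ↦ CA
    D ↦ BAD
    B ↦ D  (constrained at step 1)
    C ↦ BC  (constrained at step 1)

A->CA, B->D, C->BC, D->BAD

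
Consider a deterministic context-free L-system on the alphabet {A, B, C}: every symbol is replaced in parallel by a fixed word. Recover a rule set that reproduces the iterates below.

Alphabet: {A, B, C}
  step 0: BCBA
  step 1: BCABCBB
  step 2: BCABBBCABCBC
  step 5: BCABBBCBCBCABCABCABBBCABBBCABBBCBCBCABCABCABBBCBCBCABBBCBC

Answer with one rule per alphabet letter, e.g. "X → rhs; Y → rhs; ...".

A->BB, B->BC, C->A

  step 1 ⇒ step 2: BCABCBB ⇒ BC·A·BB·BC·A·BC·BC
    A ↦ BB
    B ↦ BC
    C ↦ A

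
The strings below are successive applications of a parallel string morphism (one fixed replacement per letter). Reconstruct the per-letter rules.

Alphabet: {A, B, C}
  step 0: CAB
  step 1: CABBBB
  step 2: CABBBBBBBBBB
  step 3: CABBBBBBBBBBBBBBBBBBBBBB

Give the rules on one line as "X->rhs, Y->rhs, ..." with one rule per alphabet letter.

  step 2 ⇒ step 3: CABBBBBBBBBB ⇒ CA·BB·BB·BB·BB·BB·BB·BB·BB·BB·BB·BB
    A ↦ BB
    B ↦ BB
    C ↦ CA

A->BB, B->BB, C->CA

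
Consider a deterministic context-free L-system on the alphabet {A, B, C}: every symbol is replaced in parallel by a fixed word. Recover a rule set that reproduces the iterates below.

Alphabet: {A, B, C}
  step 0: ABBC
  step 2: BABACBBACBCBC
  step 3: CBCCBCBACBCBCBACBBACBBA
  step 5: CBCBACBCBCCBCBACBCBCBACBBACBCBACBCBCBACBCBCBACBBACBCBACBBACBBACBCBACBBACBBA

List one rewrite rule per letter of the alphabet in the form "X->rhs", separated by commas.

  step 2 ⇒ step 3: BABACBBACBCBC ⇒ CB·C·CB·C·BA·CB·CB·C·BA·CB·BA·CB·BA
    A ↦ C
    B ↦ CB
    C ↦ BA

A->C, B->CB, C->BA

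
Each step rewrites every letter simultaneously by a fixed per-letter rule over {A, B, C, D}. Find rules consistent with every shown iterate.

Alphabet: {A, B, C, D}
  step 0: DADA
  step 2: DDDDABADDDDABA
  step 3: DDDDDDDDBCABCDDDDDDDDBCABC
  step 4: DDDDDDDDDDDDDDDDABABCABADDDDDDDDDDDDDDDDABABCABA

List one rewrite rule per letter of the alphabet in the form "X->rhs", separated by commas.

A->BC, B->A, C->BA, D->DD

  step 3 ⇒ step 4: DDDDDDDDBCABCDDDDDDDDBCABC ⇒ DD·DD·DD·DD·DD·DD·DD·DD·A·BA·BC·A·BA·DD·DD·DD·DD·DD·DD·DD·DD·A·BA·BC·A·BA
    A ↦ BC
    B ↦ A
    C ↦ BA
    D ↦ DD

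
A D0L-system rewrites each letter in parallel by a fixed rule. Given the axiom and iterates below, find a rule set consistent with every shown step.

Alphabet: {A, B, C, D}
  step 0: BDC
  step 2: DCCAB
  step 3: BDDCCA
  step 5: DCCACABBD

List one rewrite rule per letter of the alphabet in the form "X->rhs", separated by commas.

A->C, B->CA, C->D, D->B

  step 2 ⇒ step 3: DCCAB ⇒ B·D·D·C·CA
    A ↦ C
    B ↦ CA
    C ↦ D
    D ↦ B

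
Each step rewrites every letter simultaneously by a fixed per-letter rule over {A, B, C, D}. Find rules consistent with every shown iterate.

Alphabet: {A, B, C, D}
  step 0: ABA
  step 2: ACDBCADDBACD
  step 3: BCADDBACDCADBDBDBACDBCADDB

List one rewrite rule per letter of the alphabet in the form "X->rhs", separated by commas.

  step 2 ⇒ step 3: ACDBCADDBACD ⇒ B·CAD·DB·ACD·CAD·B·DB·DB·ACD·B·CAD·DB
    A ↦ B
    B ↦ ACD
    C ↦ CAD
    D ↦ DB

A->B, B->ACD, C->CAD, D->DB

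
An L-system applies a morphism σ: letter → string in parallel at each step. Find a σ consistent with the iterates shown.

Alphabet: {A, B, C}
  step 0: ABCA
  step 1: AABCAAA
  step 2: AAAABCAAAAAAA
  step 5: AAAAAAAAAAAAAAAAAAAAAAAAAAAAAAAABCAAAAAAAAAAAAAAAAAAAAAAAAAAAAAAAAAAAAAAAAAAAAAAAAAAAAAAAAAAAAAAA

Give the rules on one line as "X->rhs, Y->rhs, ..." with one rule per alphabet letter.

A->AA, B->BC, C->A

  step 1 ⇒ step 2: AABCAAA ⇒ AA·AA·BC·A·AA·AA·AA
    A ↦ AA
    B ↦ BC
    C ↦ A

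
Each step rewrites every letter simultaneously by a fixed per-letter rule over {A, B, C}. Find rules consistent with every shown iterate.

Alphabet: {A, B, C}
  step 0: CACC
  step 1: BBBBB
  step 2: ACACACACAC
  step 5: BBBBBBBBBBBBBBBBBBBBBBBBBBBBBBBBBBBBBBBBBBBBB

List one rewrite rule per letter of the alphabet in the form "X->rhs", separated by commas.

  step 1 ⇒ step 2: BBBBB ⇒ AC·AC·AC·AC·AC
    B ↦ AC
  step 0 ⇒ step 1: CACC ⇒ B·BB·B·B
    A ↦ BB
  step 0 ⇒ step 1: CACC ⇒ B·BB·B·B
    C ↦ B

A->BB, B->AC, C->B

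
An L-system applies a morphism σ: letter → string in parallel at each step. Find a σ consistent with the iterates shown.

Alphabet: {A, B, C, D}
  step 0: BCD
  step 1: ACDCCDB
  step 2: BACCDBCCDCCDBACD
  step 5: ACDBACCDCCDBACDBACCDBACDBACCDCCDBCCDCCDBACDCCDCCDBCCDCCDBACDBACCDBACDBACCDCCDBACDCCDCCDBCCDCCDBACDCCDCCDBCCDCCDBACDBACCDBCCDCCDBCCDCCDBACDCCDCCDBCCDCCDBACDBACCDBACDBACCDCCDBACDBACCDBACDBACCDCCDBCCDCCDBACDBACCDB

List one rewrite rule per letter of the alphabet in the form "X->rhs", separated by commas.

  step 1 ⇒ step 2: ACDCCDB ⇒ BA·CCD·B·CCD·CCD·B·ACD
    A ↦ BA
    B ↦ ACD
    C ↦ CCD
    D ↦ B

A->BA, B->ACD, C->CCD, D->B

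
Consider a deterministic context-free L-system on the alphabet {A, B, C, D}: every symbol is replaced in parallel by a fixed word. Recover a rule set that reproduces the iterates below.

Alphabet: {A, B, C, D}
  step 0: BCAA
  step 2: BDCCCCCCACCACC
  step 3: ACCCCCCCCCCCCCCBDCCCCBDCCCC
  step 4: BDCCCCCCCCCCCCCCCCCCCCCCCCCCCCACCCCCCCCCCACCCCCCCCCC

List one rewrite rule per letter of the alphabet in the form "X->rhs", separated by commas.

  step 3 ⇒ step 4: ACCCCCCCCCCCCCCBDCCCCBDCCCC ⇒ BD·CC·CC·CC·CC·CC·CC·CC·CC·CC·CC·CC·CC·CC·CC·AC·C·CC·CC·CC·CC·AC·C·CC·CC·CC·CC
    A ↦ BD
    B ↦ AC
    C ↦ CC
    D ↦ C

A->BD, B->AC, C->CC, D->C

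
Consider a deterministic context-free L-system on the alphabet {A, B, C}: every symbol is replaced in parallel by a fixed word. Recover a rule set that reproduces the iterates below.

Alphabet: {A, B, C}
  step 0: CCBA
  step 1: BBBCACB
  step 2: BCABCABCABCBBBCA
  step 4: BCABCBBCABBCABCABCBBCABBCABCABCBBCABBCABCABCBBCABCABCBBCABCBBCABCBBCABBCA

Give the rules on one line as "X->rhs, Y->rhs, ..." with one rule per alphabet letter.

  step 1 ⇒ step 2: BBBCACB ⇒ BCA·BCA·BCA·B·CB·B·BCA
    A ↦ CB
    B ↦ BCA
    C ↦ B

A->CB, B->BCA, C->B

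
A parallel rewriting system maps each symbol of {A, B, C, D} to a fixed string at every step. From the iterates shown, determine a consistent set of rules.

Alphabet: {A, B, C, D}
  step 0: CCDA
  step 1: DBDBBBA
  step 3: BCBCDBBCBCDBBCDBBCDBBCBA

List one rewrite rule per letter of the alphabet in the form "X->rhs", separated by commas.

A->BA, B->BC, C->DB, D->B

  step 0 ⇒ step 1: CCDA ⇒ DB·DB·B·BA
    A ↦ BA
    C ↦ DB
    D ↦ B
    B ↦ BC  (constrained at step 1)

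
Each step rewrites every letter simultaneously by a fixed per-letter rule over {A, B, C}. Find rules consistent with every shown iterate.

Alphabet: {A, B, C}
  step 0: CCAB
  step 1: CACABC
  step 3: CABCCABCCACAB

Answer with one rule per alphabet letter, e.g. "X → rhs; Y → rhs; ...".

A->B, B->C, C->CA

  step 0 ⇒ step 1: CCAB ⇒ CA·CA·B·C
    A ↦ B
    B ↦ C
    C ↦ CA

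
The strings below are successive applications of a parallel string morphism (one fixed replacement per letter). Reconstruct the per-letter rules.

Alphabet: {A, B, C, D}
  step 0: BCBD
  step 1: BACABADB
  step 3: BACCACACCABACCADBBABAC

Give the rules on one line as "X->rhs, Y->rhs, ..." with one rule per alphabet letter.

  step 0 ⇒ step 1: BCBD ⇒ BA·CA·BA·DB
    B ↦ BA
    C ↦ CA
    D ↦ DB
    A ↦ C  (constrained at step 1)

A->C, B->BA, C->CA, D->DB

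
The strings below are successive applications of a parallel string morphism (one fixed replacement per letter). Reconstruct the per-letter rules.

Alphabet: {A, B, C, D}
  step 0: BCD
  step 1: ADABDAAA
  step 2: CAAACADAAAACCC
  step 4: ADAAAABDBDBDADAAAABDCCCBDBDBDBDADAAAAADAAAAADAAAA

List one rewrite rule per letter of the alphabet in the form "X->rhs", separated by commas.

  step 1 ⇒ step 2: ADABDAAA ⇒ C·AAA·C·ADA·AAA·C·C·C
    A ↦ C
    B ↦ ADA
    D ↦ AAA
  step 0 ⇒ step 1: BCD ⇒ ADA·BD·AAA
    C ↦ BD

A->C, B->ADA, C->BD, D->AAA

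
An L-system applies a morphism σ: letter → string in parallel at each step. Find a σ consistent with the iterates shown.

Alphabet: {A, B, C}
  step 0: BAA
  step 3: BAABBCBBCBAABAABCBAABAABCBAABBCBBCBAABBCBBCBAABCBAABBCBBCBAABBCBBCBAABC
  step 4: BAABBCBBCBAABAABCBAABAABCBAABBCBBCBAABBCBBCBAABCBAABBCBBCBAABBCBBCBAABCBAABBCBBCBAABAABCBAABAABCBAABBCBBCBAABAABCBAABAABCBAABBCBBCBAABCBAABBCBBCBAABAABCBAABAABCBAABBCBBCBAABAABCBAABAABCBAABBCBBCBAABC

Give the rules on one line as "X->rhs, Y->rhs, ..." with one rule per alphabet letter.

A->BBC, B->BAA, C->BC

  step 3 ⇒ step 4: BAABBCBBCBAABAABCBAABAABCBAABBCBBCBAABBCBBCBAABCBAABBCBBCBAABBCBBCBAABC ⇒ BAA·BBC·BBC·BAA·BAA·BC·BAA·BAA·BC·BAA·BBC·BBC·BAA·BBC·BBC·BAA·BC·BAA·BBC·BBC·BAA·BBC·BBC·BAA·BC·BAA·BBC·BBC·BAA·BAA·BC·BAA·BAA·BC·BAA·BBC·BBC·BAA·BAA·BC·BAA·BAA·BC·BAA·BBC·BBC·BAA·BC·BAA·BBC·BBC·BAA·BAA·BC·BAA·BAA·BC·BAA·BBC·BBC·BAA·BAA·BC·BAA·BAA·BC·BAA·BBC·BBC·BAA·BC
    A ↦ BBC
    B ↦ BAA
    C ↦ BC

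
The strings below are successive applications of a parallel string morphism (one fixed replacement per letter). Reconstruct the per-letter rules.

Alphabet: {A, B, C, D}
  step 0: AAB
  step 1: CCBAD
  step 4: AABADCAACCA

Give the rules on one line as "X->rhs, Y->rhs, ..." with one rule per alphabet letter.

A->C, B->BAD, C->A, D->A

  step 0 ⇒ step 1: AAB ⇒ C·C·BAD
    A ↦ C
    B ↦ BAD
    C ↦ A  (constrained at step 1)
    D ↦ A  (constrained at step 1)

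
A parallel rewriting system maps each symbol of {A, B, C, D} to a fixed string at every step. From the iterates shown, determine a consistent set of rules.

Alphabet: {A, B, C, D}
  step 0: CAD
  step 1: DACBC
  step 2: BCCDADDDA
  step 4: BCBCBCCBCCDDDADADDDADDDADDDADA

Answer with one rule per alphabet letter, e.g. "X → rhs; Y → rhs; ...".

  step 1 ⇒ step 2: DACBC ⇒ BC·C·DA·DD·DA
    A ↦ C
    B ↦ DD
    C ↦ DA
    D ↦ BC

A->C, B->DD, C->DA, D->BC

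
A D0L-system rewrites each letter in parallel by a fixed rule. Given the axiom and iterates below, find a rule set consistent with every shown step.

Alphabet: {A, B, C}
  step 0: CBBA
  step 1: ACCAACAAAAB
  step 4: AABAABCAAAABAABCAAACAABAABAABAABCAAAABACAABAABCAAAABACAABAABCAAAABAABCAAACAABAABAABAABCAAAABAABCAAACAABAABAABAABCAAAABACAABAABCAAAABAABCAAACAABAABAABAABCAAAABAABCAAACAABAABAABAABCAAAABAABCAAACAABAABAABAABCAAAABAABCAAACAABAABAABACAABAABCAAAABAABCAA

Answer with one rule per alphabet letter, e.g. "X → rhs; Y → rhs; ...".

  step 0 ⇒ step 1: CBBA ⇒ AC·CAA·CAA·AAB
    A ↦ AAB
    B ↦ CAA
    C ↦ AC

A->AAB, B->CAA, C->AC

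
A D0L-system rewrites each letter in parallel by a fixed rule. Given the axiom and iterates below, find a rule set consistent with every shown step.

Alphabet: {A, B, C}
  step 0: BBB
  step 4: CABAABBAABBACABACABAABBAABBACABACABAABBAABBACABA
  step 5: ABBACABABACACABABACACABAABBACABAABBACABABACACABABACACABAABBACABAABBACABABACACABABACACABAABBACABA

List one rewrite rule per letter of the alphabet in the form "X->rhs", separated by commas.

A->BA, B->CA, C->AB

  step 4 ⇒ step 5: CABAABBAABBACABACABAABBAABBACABACABAABBAABBACABA ⇒ AB·BA·CA·BA·BA·CA·CA·BA·BA·CA·CA·BA·AB·BA·CA·BA·AB·BA·CA·BA·BA·CA·CA·BA·BA·CA·CA·BA·AB·BA·CA·BA·AB·BA·CA·BA·BA·CA·CA·BA·BA·CA·CA·BA·AB·BA·CA·BA
    A ↦ BA
    B ↦ CA
    C ↦ AB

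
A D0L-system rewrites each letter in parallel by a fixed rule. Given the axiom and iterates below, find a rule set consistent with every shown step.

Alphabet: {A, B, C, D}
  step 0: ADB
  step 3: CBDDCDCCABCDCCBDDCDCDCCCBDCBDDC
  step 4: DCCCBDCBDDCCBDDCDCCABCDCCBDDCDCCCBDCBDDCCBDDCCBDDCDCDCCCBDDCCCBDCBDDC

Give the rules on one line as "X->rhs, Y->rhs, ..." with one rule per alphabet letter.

A->CAB, B->C, C->DC, D->CBD

  step 3 ⇒ step 4: CBDDCDCCABCDCCBDDCDCDCCCBDCBDDC ⇒ DC·C·CBD·CBD·DC·CBD·DC·DC·CAB·C·DC·CBD·DC·DC·C·CBD·CBD·DC·CBD·DC·CBD·DC·DC·DC·C·CBD·DC·C·CBD·CBD·DC
    A ↦ CAB
    B ↦ C
    C ↦ DC
    D ↦ CBD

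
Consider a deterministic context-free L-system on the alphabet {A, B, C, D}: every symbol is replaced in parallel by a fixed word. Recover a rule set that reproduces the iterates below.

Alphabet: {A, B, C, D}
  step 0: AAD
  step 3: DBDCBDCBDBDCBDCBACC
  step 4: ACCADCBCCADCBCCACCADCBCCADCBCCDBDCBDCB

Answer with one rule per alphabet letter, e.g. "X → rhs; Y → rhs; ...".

A->DB, B->CC, C->DCB, D->A

  step 3 ⇒ step 4: DBDCBDCBDBDCBDCBACC ⇒ A·CC·A·DCB·CC·A·DCB·CC·A·CC·A·DCB·CC·A·DCB·CC·DB·DCB·DCB
    A ↦ DB
    B ↦ CC
    C ↦ DCB
    D ↦ A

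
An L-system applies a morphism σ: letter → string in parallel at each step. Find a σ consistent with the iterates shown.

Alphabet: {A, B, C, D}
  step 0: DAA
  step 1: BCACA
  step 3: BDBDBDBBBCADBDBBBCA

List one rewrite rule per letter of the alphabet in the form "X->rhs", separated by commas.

  step 0 ⇒ step 1: DAA ⇒ B·CA·CA
    A ↦ CA
    D ↦ B
    B ↦ DB  (constrained at step 1)
    C ↦ BB  (constrained at step 1)

A->CA, B->DB, C->BB, D->B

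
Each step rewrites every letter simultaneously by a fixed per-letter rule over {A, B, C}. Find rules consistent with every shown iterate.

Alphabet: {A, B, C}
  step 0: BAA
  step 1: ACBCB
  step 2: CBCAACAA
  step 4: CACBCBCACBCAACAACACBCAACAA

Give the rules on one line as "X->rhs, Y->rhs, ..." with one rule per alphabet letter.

A->CB, B->A, C->CA

  step 1 ⇒ step 2: ACBCB ⇒ CB·CA·A·CA·A
    A ↦ CB
    B ↦ A
    C ↦ CA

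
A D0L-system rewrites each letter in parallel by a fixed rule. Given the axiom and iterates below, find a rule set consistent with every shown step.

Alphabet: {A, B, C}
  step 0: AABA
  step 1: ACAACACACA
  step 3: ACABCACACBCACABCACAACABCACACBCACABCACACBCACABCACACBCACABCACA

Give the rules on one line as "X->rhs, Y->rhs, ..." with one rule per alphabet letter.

  step 0 ⇒ step 1: AABA ⇒ ACA·ACA·C·ACA
    A ↦ ACA
    B ↦ C
    C ↦ BC  (constrained at step 1)

A->ACA, B->C, C->BC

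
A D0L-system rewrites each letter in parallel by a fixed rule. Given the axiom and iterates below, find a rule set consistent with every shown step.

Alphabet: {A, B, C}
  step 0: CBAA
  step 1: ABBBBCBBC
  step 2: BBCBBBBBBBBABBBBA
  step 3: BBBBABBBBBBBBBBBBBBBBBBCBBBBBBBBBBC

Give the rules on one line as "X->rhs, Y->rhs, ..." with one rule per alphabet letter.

A->BBC, B->BB, C->A

  step 2 ⇒ step 3: BBCBBBBBBBBABBBBA ⇒ BB·BB·A·BB·BB·BB·BB·BB·BB·BB·BB·BBC·BB·BB·BB·BB·BBC
    A ↦ BBC
    B ↦ BB
    C ↦ A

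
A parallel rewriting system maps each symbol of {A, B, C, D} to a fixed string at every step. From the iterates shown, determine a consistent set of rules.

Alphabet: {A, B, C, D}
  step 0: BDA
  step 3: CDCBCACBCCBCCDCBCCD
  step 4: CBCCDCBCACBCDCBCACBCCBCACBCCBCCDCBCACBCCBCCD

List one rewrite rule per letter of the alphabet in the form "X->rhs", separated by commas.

A->D, B->A, C->CBC, D->CD

  step 3 ⇒ step 4: CDCBCACBCCBCCDCBCCD ⇒ CBC·CD·CBC·A·CBC·D·CBC·A·CBC·CBC·A·CBC·CBC·CD·CBC·A·CBC·CBC·CD
    A ↦ D
    B ↦ A
    C ↦ CBC
    D ↦ CD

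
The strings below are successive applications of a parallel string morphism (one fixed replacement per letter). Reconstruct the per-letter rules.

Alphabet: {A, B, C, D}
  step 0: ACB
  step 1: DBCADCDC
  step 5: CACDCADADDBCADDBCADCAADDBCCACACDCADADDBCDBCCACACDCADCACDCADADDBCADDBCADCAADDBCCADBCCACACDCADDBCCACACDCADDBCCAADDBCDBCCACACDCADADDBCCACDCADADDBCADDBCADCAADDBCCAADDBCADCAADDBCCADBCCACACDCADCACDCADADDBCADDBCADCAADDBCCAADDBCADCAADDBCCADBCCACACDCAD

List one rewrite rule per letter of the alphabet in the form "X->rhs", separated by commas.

A->DBC, B->CDC, C->AD, D->CA

  step 0 ⇒ step 1: ACB ⇒ DBC·AD·CDC
    A ↦ DBC
    B ↦ CDC
    C ↦ AD
    D ↦ CA  (constrained at step 1)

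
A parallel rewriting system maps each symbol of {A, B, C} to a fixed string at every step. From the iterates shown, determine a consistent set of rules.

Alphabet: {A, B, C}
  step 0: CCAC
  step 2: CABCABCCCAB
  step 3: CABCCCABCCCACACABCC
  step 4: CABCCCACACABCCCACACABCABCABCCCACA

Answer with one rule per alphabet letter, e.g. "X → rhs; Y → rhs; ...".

  step 3 ⇒ step 4: CABCCCABCCCACACABCC ⇒ CA·B·CC·CA·CA·CA·B·CC·CA·CA·CA·B·CA·B·CA·B·CC·CA·CA
    A ↦ B
    B ↦ CC
    C ↦ CA

A->B, B->CC, C->CA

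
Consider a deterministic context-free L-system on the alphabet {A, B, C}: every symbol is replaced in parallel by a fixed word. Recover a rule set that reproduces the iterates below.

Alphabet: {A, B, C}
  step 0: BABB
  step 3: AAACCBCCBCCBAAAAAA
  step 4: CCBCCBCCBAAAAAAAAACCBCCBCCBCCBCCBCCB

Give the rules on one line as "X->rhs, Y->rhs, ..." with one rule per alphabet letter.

A->CCB, B->A, C->A

  step 3 ⇒ step 4: AAACCBCCBCCBAAAAAA ⇒ CCB·CCB·CCB·A·A·A·A·A·A·A·A·A·CCB·CCB·CCB·CCB·CCB·CCB
    A ↦ CCB
    B ↦ A
    C ↦ A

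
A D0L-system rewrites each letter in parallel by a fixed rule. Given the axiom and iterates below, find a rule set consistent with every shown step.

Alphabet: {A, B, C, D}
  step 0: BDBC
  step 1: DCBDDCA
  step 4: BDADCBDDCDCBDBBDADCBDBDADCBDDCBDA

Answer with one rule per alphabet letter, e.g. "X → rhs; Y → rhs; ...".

  step 0 ⇒ step 1: BDBC ⇒ DC·BD·DC·A
    B ↦ DC
    C ↦ A
    D ↦ BD
    A ↦ B  (constrained at step 1)

A->B, B->DC, C->A, D->BD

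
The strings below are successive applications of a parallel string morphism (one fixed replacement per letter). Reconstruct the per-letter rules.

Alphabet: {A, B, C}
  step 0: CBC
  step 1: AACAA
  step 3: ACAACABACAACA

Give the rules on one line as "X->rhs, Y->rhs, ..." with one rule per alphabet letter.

A->B, B->ACA, C->A

  step 0 ⇒ step 1: CBC ⇒ A·ACA·A
    B ↦ ACA
    C ↦ A
    A ↦ B  (constrained at step 1)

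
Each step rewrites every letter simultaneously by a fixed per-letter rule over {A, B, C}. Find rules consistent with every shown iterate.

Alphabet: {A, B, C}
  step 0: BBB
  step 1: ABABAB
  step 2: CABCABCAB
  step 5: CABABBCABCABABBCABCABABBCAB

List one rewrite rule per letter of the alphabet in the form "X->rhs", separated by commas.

  step 1 ⇒ step 2: ABABAB ⇒ C·AB·C·AB·C·AB
    A ↦ C
    B ↦ AB
    C ↦ B  (constrained at step 2)

A->C, B->AB, C->B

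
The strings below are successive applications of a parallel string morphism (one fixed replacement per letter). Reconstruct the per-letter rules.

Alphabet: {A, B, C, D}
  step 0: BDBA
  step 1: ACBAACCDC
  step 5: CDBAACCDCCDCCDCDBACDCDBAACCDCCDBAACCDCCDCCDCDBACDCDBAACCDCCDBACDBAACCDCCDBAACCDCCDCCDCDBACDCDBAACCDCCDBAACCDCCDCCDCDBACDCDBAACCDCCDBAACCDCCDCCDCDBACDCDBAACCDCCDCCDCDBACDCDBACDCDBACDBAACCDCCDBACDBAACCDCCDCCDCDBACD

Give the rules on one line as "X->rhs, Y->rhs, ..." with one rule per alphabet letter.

  step 0 ⇒ step 1: BDBA ⇒ AC·BA·AC·CDC
    A ↦ CDC
    B ↦ AC
    D ↦ BA
    C ↦ CD  (constrained at step 1)

A->CDC, B->AC, C->CD, D->BA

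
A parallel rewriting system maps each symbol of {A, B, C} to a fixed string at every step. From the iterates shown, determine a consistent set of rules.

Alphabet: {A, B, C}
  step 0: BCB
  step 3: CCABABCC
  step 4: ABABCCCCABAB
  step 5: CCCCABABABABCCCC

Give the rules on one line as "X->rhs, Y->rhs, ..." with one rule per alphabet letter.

A->C, B->C, C->AB

  step 4 ⇒ step 5: ABABCCCCABAB ⇒ C·C·C·C·AB·AB·AB·AB·C·C·C·C
    A ↦ C
    B ↦ C
    C ↦ AB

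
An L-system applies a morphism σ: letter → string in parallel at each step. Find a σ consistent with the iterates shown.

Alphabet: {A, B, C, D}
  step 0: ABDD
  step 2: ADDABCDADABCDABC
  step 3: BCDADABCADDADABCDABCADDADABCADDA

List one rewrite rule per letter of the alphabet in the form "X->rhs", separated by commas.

  step 2 ⇒ step 3: ADDABCDADABCDABC ⇒ BC·DA·DA·BC·AD·DA·DA·BC·DA·BC·AD·DA·DA·BC·AD·DA
    A ↦ BC
    B ↦ AD
    C ↦ DA
    D ↦ DA

A->BC, B->AD, C->DA, D->DA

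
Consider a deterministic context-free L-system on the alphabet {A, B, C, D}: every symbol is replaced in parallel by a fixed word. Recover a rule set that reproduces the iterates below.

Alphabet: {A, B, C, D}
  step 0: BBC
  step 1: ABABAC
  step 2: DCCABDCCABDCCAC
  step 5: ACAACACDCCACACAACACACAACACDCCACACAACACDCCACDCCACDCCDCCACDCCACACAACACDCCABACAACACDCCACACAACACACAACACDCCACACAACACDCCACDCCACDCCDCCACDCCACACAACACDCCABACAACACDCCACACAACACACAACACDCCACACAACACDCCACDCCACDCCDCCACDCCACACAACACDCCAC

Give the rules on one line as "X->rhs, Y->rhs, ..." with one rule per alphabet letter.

A->DCC, B->AB, C->AC, D->ACA

  step 1 ⇒ step 2: ABABAC ⇒ DCC·AB·DCC·AB·DCC·AC
    A ↦ DCC
    B ↦ AB
    C ↦ AC
    D ↦ ACA  (constrained at step 2)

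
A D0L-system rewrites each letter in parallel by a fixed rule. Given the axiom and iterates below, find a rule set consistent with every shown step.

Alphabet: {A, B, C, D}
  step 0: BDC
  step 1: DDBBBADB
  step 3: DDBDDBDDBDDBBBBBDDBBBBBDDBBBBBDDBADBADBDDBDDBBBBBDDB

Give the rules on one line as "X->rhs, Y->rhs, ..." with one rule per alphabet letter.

A->CC, B->DDB, C->ADB, D->BB

  step 0 ⇒ step 1: BDC ⇒ DDB·BB·ADB
    B ↦ DDB
    C ↦ ADB
    D ↦ BB
    A ↦ CC  (constrained at step 1)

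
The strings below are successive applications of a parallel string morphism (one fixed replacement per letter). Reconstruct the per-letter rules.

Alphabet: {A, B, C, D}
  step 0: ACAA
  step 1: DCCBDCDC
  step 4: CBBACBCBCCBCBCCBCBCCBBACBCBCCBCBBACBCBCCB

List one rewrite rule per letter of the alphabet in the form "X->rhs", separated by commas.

  step 0 ⇒ step 1: ACAA ⇒ DC·CB·DC·DC
    A ↦ DC
    C ↦ CB
    B ↦ C  (constrained at step 1)
    D ↦ BA  (constrained at step 1)

A->DC, B->C, C->CB, D->BA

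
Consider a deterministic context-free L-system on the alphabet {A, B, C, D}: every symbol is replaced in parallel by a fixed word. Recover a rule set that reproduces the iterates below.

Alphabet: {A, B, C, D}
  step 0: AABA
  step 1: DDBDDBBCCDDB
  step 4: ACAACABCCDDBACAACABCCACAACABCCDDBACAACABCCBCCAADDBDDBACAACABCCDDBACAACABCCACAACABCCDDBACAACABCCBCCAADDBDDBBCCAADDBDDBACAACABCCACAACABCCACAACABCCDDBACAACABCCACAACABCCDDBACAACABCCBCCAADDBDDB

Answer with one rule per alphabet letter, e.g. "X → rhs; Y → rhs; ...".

A->DDB, B->BCC, C->A, D->ACA

  step 0 ⇒ step 1: AABA ⇒ DDB·DDB·BCC·DDB
    A ↦ DDB
    B ↦ BCC
    C ↦ A  (constrained at step 1)
    D ↦ ACA  (constrained at step 1)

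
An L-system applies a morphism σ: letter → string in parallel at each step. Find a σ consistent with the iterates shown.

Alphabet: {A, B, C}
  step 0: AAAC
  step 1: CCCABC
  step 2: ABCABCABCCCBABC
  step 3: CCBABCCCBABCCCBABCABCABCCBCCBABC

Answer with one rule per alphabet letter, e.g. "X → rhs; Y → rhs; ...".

  step 2 ⇒ step 3: ABCABCABCCCBABC ⇒ C·CB·ABC·C·CB·ABC·C·CB·ABC·ABC·ABC·CB·C·CB·ABC
    A ↦ C
    B ↦ CB
    C ↦ ABC

A->C, B->CB, C->ABC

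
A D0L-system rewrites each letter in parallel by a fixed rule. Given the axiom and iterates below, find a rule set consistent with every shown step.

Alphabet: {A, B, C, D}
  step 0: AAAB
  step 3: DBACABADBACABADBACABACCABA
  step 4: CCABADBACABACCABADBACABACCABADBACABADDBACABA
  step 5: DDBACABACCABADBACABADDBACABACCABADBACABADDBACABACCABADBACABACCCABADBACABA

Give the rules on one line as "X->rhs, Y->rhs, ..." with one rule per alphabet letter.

  step 4 ⇒ step 5: CCABADBACABACCABADBACABACCABADBACABADDBACABA ⇒ D·D·BA·CA·BA·C·CA·BA·D·BA·CA·BA·D·D·BA·CA·BA·C·CA·BA·D·BA·CA·BA·D·D·BA·CA·BA·C·CA·BA·D·BA·CA·BA·C·C·CA·BA·D·BA·CA·BA
    A ↦ BA
    B ↦ CA
    C ↦ D
    D ↦ C

A->BA, B->CA, C->D, D->C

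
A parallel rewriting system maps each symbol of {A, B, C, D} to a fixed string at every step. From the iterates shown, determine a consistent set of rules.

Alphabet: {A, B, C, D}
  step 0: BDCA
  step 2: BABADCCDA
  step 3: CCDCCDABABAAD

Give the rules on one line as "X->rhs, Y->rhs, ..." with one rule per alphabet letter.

  step 2 ⇒ step 3: BABADCCDA ⇒ CC·D·CC·D·A·BA·BA·A·D
    A ↦ D
    B ↦ CC
    C ↦ BA
    D ↦ A

A->D, B->CC, C->BA, D->A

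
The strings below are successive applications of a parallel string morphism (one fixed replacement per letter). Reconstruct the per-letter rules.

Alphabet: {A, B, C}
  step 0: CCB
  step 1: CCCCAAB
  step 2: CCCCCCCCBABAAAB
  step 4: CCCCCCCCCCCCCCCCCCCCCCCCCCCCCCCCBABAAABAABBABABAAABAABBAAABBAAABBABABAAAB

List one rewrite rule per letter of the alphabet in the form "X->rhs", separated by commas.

A->BA, B->AAB, C->CC

  step 1 ⇒ step 2: CCCCAAB ⇒ CC·CC·CC·CC·BA·BA·AAB
    A ↦ BA
    B ↦ AAB
    C ↦ CC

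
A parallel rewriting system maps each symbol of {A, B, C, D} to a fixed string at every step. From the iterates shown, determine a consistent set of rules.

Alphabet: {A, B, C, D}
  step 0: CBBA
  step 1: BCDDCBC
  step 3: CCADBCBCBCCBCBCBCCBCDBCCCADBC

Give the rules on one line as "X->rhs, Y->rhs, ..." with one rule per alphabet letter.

A->CBC, B->D, C->BC, D->CCA

  step 0 ⇒ step 1: CBBA ⇒ BC·D·D·CBC
    A ↦ CBC
    B ↦ D
    C ↦ BC
    D ↦ CCA  (constrained at step 1)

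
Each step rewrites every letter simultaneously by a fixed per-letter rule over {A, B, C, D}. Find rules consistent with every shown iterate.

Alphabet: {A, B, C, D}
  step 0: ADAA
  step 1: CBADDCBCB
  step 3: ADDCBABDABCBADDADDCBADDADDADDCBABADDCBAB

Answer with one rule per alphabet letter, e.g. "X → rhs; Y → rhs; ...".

A->CB, B->AB, C->D, D->ADD

  step 0 ⇒ step 1: ADAA ⇒ CB·ADD·CB·CB
    A ↦ CB
    D ↦ ADD
    B ↦ AB  (constrained at step 1)
    C ↦ D  (constrained at step 1)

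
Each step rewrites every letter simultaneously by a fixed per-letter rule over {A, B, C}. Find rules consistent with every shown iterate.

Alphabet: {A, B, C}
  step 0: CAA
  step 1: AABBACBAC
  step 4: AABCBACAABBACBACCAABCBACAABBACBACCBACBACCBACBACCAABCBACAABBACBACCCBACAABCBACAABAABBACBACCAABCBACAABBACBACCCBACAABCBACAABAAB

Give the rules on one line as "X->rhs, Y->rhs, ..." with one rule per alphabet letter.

  step 0 ⇒ step 1: CAA ⇒ AAB·BAC·BAC
    A ↦ BAC
    C ↦ AAB
    B ↦ C  (constrained at step 1)

A->BAC, B->C, C->AAB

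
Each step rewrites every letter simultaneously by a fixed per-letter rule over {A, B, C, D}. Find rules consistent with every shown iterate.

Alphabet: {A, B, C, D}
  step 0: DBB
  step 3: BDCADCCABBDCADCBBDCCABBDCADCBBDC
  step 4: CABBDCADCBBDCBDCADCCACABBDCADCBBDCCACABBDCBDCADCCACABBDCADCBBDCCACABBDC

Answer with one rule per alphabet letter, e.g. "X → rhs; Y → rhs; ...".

A->ADC, B->CA, C->BDC, D->B

  step 3 ⇒ step 4: BDCADCCABBDCADCBBDCCABBDCADCBBDC ⇒ CA·B·BDC·ADC·B·BDC·BDC·ADC·CA·CA·B·BDC·ADC·B·BDC·CA·CA·B·BDC·BDC·ADC·CA·CA·B·BDC·ADC·B·BDC·CA·CA·B·BDC
    A ↦ ADC
    B ↦ CA
    C ↦ BDC
    D ↦ B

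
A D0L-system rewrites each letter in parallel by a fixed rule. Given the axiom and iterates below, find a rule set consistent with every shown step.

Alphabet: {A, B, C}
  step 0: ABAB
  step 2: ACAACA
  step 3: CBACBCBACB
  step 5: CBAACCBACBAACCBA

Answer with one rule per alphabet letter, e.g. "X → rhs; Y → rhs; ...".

  step 2 ⇒ step 3: ACAACA ⇒ CB·A·CB·CB·A·CB
    A ↦ CB
    C ↦ A
    B ↦ C  (constrained at step 0)

A->CB, B->C, C->A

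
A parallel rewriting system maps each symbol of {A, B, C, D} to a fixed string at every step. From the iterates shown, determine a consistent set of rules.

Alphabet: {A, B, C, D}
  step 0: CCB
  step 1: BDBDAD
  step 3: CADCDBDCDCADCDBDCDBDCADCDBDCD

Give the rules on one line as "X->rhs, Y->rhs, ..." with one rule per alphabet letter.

A->CAD, B->AD, C->BD, D->CD

  step 0 ⇒ step 1: CCB ⇒ BD·BD·AD
    B ↦ AD
    C ↦ BD
    A ↦ CAD  (constrained at step 1)
    D ↦ CD  (constrained at step 1)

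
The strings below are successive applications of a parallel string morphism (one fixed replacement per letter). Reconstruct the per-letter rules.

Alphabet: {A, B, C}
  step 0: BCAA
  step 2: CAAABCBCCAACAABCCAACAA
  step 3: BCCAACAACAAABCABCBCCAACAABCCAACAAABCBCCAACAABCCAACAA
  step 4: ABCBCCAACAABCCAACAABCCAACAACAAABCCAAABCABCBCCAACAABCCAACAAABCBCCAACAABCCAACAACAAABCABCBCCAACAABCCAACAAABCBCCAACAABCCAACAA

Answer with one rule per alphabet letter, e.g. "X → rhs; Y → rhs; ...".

  step 3 ⇒ step 4: BCCAACAACAAABCABCBCCAACAABCCAACAAABCBCCAACAABCCAACAA ⇒ A·BC·BC·CAA·CAA·BC·CAA·CAA·BC·CAA·CAA·CAA·A·BC·CAA·A·BC·A·BC·BC·CAA·CAA·BC·CAA·CAA·A·BC·BC·CAA·CAA·BC·CAA·CAA·CAA·A·BC·A·BC·BC·CAA·CAA·BC·CAA·CAA·A·BC·BC·CAA·CAA·BC·CAA·CAA
    A ↦ CAA
    B ↦ A
    C ↦ BC

A->CAA, B->A, C->BC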